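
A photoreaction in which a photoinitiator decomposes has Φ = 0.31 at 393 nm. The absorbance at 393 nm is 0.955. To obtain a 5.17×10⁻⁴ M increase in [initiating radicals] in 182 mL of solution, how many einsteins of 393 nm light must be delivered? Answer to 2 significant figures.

3.4×10⁻⁴ einstein

Product: (5.17×10⁻⁴ M)(0.182 L) = 9.409×10⁻⁵ mol.
Photons that must be absorbed: 9.409×10⁻⁵ / 0.31 = 3.035×10⁻⁴ mol.
Fraction absorbed: 1 − 10^(−0.955) = 0.8891.
Incident photons needed: 3.035×10⁻⁴ / 0.8891 = 3.414×10⁻⁴ mol.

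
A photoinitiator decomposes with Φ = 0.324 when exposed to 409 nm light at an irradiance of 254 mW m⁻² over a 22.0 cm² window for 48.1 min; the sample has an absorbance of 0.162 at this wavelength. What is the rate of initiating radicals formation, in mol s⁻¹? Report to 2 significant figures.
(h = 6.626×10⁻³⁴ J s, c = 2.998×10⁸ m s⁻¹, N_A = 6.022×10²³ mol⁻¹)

Photon energy at 409 nm: hc/λ = (6.626×10⁻³⁴)(2.998×10⁸)/(409×10⁻⁹) = 4.857×10⁻¹⁹ J.
Energy delivered: (254 mW m⁻²)(22.0×10⁻⁴ m²)(2886 s) = 1.613 J.
Photons incident: 1.613 / 4.857×10⁻¹⁹ = 3.321×10¹⁸, i.e. 3.321×10¹⁸/6.022×10²³ = 5.515×10⁻⁶ mol.
Fraction absorbed: 1 − 10^(−0.162) = 0.3113.
Photons absorbed: 0.3113 × 5.515×10⁻⁶ = 1.717×10⁻⁶ mol.
Product formed: 0.324 × 1.717×10⁻⁶ = 5.563×10⁻⁷ mol.
Rate: 5.563×10⁻⁷ / 2886 s = 1.9×10⁻¹⁰ mol s⁻¹.

1.9×10⁻¹⁰ mol s⁻¹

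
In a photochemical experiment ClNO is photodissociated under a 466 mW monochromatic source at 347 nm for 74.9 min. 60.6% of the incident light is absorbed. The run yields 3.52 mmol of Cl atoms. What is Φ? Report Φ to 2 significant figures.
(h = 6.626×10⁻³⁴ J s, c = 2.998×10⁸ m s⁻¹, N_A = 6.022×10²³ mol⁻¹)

Product: 3.52 mmol = 0.00352 mol.
Photon energy at 347 nm: hc/λ = (6.626×10⁻³⁴)(2.998×10⁸)/(347×10⁻⁹) = 5.725×10⁻¹⁹ J.
Energy delivered: (466 mW)(4494 s) = 2094 J.
Photons incident: 2094 / 5.725×10⁻¹⁹ = 3.658×10²¹, i.e. 3.658×10²¹/6.022×10²³ = 0.006074 mol.
Photons absorbed: 0.606 × 0.006074 = 0.003681 mol.
Φ = 0.00352 mol / 0.003681 mol photons = 0.96.

Φ = 0.96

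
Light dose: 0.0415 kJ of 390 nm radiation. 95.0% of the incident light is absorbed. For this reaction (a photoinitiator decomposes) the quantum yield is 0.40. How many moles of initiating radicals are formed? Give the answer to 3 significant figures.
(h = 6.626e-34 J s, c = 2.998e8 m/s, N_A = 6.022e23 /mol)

Photon energy at 390 nm: hc/λ = (6.626e-34)(2.998e8)/(390e-9) = 5.094e-19 J.
Incident energy: 0.0415 kJ = 41.5 J.
Photons incident: 41.5 / 5.094e-19 = 8.147e19, i.e. 8.147e19/6.022e23 = 1.353e-4 mol.
Photons absorbed: 0.950 × 1.353e-4 = 1.285e-4 mol.
Product: Φ × n_abs = 0.40 × 1.285e-4 = 5.140e-5 mol.

5.14e-5 mol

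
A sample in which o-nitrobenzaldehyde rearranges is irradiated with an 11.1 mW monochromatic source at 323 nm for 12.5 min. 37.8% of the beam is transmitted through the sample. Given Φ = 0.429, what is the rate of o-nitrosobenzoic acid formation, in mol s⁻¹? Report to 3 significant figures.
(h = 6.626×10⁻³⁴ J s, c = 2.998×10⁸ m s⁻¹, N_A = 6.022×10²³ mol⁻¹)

Photon energy at 323 nm: hc/λ = (6.626×10⁻³⁴)(2.998×10⁸)/(323×10⁻⁹) = 6.150×10⁻¹⁹ J.
Energy delivered: (11.1 mW)(750 s) = 8.325 J.
Photons incident: 8.325 / 6.150×10⁻¹⁹ = 1.354×10¹⁹, i.e. 1.354×10¹⁹/6.022×10²³ = 2.248×10⁻⁵ mol.
Fraction absorbed: 1 − 37.8/100 = 0.6220.
Photons absorbed: 0.6220 × 2.248×10⁻⁵ = 1.398×10⁻⁵ mol.
Product formed: 0.429 × 1.398×10⁻⁵ = 5.997×10⁻⁶ mol.
Rate: 5.997×10⁻⁶ / 750 s = 8.00×10⁻⁹ mol s⁻¹.

8.00×10⁻⁹ mol s⁻¹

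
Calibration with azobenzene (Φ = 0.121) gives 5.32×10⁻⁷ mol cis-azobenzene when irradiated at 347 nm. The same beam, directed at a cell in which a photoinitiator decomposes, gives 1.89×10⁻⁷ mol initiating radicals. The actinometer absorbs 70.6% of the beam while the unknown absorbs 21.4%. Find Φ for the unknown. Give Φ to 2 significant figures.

Φ = 0.14

Photons absorbed by the actinometer: 5.32×10⁻⁷ / 0.121 = 4.397×10⁻⁶ mol.
Incident flux: 4.397×10⁻⁶ / 0.706 = 6.228×10⁻⁶ einstein.
Absorbed by unknown: 0.214 × 6.228×10⁻⁶ = 1.333×10⁻⁶ mol.
Φ(unknown) = 1.89×10⁻⁷ / 1.333×10⁻⁶ = 0.14.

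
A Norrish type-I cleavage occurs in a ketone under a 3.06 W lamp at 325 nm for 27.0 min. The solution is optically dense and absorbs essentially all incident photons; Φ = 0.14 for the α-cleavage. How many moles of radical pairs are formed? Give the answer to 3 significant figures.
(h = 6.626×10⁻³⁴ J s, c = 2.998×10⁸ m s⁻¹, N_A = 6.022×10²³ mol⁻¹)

0.00189 mol

Photon energy at 325 nm: hc/λ = (6.626×10⁻³⁴)(2.998×10⁸)/(325×10⁻⁹) = 6.112×10⁻¹⁹ J.
Energy delivered: (3.06 W)(1620 s) = 4957 J.
Photons incident: 4957 / 6.112×10⁻¹⁹ = 8.110×10²¹, i.e. 8.110×10²¹/6.022×10²³ = 0.01347 mol.
Product: Φ × n_abs = 0.14 × 0.01347 = 0.001886 mol.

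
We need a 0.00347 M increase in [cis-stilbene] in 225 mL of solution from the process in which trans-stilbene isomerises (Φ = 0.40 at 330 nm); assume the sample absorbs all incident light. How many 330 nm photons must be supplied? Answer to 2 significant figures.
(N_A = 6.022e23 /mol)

Product: (0.00347 M)(0.225 L) = 7.808e-4 mol.
Photons that must be absorbed: 7.808e-4 / 0.40 = 0.001952 mol.
Photon count: 0.001952 × 6.022e23 = 1.2e21.

1.2e21 photons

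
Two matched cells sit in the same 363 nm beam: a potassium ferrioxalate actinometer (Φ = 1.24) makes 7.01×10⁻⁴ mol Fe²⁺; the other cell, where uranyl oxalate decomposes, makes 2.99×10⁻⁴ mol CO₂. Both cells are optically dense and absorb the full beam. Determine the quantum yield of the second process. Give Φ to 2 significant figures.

Φ = 0.53

Photons absorbed by the actinometer: 7.01×10⁻⁴ / 1.24 = 5.653×10⁻⁴ mol.
Φ(unknown) = 2.99×10⁻⁴ / 5.653×10⁻⁴ = 0.53.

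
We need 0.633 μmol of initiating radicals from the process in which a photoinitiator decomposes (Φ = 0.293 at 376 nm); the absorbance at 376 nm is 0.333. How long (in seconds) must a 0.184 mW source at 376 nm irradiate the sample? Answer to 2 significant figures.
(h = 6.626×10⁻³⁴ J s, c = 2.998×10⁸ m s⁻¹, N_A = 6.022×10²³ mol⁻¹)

t ≈ 7000 s

Product: 0.633 μmol = 6.33×10⁻⁷ mol.
Photons that must be absorbed: 6.33×10⁻⁷ / 0.293 = 2.160×10⁻⁶ mol.
Fraction absorbed: 1 − 10^(−0.333) = 0.5355.
Incident photons needed: 2.160×10⁻⁶ / 0.5355 = 4.034×10⁻⁶ mol.
Photon energy: hc/λ = 5.283×10⁻¹⁹ J; per mole, 3.181×10⁵ J mol⁻¹.
Energy required: 4.034×10⁻⁶ × 3.181×10⁵ = 1.283 J.
Time: 1.283 J / 0.000184 W = 7000 s.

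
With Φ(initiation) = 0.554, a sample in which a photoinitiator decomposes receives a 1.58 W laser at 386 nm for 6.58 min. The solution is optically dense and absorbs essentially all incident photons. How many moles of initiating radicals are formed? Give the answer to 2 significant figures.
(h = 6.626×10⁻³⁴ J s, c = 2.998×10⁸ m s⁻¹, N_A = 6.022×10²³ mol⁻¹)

Photon energy at 386 nm: hc/λ = (6.626×10⁻³⁴)(2.998×10⁸)/(386×10⁻⁹) = 5.146×10⁻¹⁹ J.
Energy delivered: (1.58 W)(394.8 s) = 623.8 J.
Photons incident: 623.8 / 5.146×10⁻¹⁹ = 1.212×10²¹, i.e. 1.212×10²¹/6.022×10²³ = 0.002013 mol.
Product: Φ × n_abs = 0.554 × 0.002013 = 0.001115 mol.

0.0011 mol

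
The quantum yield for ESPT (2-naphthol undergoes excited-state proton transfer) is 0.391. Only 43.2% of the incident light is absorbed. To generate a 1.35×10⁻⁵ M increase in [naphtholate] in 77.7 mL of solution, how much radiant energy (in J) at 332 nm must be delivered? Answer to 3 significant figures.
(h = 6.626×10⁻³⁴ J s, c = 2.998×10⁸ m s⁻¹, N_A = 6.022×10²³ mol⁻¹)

2.24 J

Product: (1.35×10⁻⁵ M)(0.0777 L) = 1.049×10⁻⁶ mol.
Photons that must be absorbed: 1.049×10⁻⁶ / 0.391 = 2.683×10⁻⁶ mol.
Incident photons needed: 2.683×10⁻⁶ / 0.432 = 6.211×10⁻⁶ mol.
Photon energy: hc/λ = 5.983×10⁻¹⁹ J; per mole, 3.603×10⁵ J mol⁻¹.
Energy required: 6.211×10⁻⁶ × 3.603×10⁵ = 2.24 J.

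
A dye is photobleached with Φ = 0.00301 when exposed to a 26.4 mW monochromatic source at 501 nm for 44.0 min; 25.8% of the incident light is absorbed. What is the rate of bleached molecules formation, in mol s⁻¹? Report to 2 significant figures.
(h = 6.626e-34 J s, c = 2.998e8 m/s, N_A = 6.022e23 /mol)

Photon energy at 501 nm: hc/λ = (6.626e-34)(2.998e8)/(501e-9) = 3.965e-19 J.
Energy delivered: (26.4 mW)(2640 s) = 69.70 J.
Photons incident: 69.70 / 3.965e-19 = 1.758e20, i.e. 1.758e20/6.022e23 = 2.919e-4 mol.
Photons absorbed: 0.258 × 2.919e-4 = 7.531e-5 mol.
Product formed: 0.00301 × 7.531e-5 = 2.267e-7 mol.
Rate: 2.267e-7 / 2640 s = 8.6e-11 mol s⁻¹.

8.6e-11 mol s⁻¹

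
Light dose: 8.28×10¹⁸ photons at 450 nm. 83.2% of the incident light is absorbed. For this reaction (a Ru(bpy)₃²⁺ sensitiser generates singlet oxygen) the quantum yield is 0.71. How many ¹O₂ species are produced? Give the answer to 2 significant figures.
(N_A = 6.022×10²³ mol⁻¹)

Moles of photons: 8.28×10¹⁸ / 6.022×10²³ = 1.375×10⁻⁵ mol.
Photons absorbed: 0.832 × 1.375×10⁻⁵ = 1.144×10⁻⁵ mol.
Product: Φ × n_abs = 0.71 × 1.144×10⁻⁵ = 8.122×10⁻⁶ mol.
As a count: 8.122×10⁻⁶ × 6.022×10²³ = 4.9×10¹⁸.

4.9×10¹⁸ species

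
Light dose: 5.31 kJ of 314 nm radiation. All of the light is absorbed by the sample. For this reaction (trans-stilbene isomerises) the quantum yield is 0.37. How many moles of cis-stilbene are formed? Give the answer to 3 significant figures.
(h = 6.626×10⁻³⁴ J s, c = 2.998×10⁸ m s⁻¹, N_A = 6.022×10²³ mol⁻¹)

Photon energy at 314 nm: hc/λ = (6.626×10⁻³⁴)(2.998×10⁸)/(314×10⁻⁹) = 6.326×10⁻¹⁹ J.
Incident energy: 5.31 kJ = 5310 J.
Photons incident: 5310 / 6.326×10⁻¹⁹ = 8.394×10²¹, i.e. 8.394×10²¹/6.022×10²³ = 0.01394 mol.
Product: Φ × n_abs = 0.37 × 0.01394 = 0.005158 mol.

0.00516 mol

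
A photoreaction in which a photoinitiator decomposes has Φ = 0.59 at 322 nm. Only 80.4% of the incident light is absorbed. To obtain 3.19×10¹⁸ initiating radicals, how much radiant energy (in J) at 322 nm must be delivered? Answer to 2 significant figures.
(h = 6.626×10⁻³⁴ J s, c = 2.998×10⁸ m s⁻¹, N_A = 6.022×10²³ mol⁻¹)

4.1 J

Product: 3.19×10¹⁸ / 6.022×10²³ = 5.297×10⁻⁶ mol.
Photons that must be absorbed: 5.297×10⁻⁶ / 0.59 = 8.978×10⁻⁶ mol.
Incident photons needed: 8.978×10⁻⁶ / 0.804 = 1.117×10⁻⁵ mol.
Photon energy: hc/λ = 6.169×10⁻¹⁹ J; per mole, 3.715×10⁵ J mol⁻¹.
Energy required: 1.117×10⁻⁵ × 3.715×10⁵ = 4.1 J.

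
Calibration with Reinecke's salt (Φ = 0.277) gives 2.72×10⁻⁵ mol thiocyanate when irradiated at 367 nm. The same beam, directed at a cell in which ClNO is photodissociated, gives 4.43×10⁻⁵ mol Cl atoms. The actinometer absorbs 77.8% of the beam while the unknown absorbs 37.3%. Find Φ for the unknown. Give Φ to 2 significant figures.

Φ = 0.94

Photons absorbed by the actinometer: 2.72×10⁻⁵ / 0.277 = 9.819×10⁻⁵ mol.
Incident flux: 9.819×10⁻⁵ / 0.778 = 1.262×10⁻⁴ einstein.
Absorbed by unknown: 0.373 × 1.262×10⁻⁴ = 4.707×10⁻⁵ mol.
Φ(unknown) = 4.43×10⁻⁵ / 4.707×10⁻⁵ = 0.94.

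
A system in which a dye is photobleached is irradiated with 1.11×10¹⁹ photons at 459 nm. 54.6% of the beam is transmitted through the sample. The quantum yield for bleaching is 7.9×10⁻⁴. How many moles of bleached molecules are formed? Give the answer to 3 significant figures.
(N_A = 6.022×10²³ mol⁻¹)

Moles of photons: 1.11×10¹⁹ / 6.022×10²³ = 1.843×10⁻⁵ mol.
Fraction absorbed: 1 − 54.6/100 = 0.4540.
Photons absorbed: 0.4540 × 1.843×10⁻⁵ = 8.367×10⁻⁶ mol.
Product: Φ × n_abs = 7.9×10⁻⁴ × 8.367×10⁻⁶ = 6.610×10⁻⁹ mol.

6.61×10⁻⁹ mol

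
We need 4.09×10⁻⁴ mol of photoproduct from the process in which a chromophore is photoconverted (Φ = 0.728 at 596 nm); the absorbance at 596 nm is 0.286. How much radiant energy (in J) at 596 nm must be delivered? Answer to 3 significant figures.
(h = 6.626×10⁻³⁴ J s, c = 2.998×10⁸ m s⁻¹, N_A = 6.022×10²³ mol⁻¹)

Photons that must be absorbed: 4.09×10⁻⁴ / 0.728 = 5.618×10⁻⁴ mol.
Fraction absorbed: 1 − 10^(−0.286) = 0.4824.
Incident photons needed: 5.618×10⁻⁴ / 0.4824 = 0.001165 mol.
Photon energy: hc/λ = 3.333×10⁻¹⁹ J; per mole, 2.007×10⁵ J mol⁻¹.
Energy required: 0.001165 × 2.007×10⁵ = 234 J.

234 J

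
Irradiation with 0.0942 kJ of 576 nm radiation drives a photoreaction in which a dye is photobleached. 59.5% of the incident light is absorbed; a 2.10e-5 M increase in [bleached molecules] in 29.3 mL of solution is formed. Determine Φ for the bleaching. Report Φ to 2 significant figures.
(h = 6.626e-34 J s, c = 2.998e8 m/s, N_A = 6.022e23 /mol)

Product: (2.10e-5 M)(0.0293 L) = 6.153e-7 mol.
Photon energy at 576 nm: hc/λ = (6.626e-34)(2.998e8)/(576e-9) = 3.449e-19 J.
Incident energy: 0.0942 kJ = 94.2 J.
Photons incident: 94.2 / 3.449e-19 = 2.731e20, i.e. 2.731e20/6.022e23 = 4.535e-4 mol.
Photons absorbed: 0.595 × 4.535e-4 = 2.698e-4 mol.
Φ = 6.153e-7 mol / 2.698e-4 mol photons = 0.0023.

Φ = 0.0023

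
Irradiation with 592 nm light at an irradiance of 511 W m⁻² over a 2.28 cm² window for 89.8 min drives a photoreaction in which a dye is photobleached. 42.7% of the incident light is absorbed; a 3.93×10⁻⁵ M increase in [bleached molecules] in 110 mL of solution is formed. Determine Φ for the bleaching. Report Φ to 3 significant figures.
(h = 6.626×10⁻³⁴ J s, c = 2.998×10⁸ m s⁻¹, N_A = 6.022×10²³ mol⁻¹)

Product: (3.93×10⁻⁵ M)(0.11 L) = 4.323×10⁻⁶ mol.
Photon energy at 592 nm: hc/λ = (6.626×10⁻³⁴)(2.998×10⁸)/(592×10⁻⁹) = 3.356×10⁻¹⁹ J.
Energy delivered: (511 W m⁻²)(2.28×10⁻⁴ m²)(5388 s) = 627.7 J.
Photons incident: 627.7 / 3.356×10⁻¹⁹ = 1.870×10²¹, i.e. 1.870×10²¹/6.022×10²³ = 0.003105 mol.
Photons absorbed: 0.427 × 0.003105 = 0.001326 mol.
Φ = 4.323×10⁻⁶ mol / 0.001326 mol photons = 0.00326.

Φ = 0.00326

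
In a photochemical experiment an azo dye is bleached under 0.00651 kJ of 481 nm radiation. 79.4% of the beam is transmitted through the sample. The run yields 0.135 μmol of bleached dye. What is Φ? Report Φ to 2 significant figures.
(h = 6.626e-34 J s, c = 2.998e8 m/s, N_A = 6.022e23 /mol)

Product: 0.135 μmol = 1.35e-7 mol.
Photon energy at 481 nm: hc/λ = (6.626e-34)(2.998e8)/(481e-9) = 4.130e-19 J.
Incident energy: 0.00651 kJ = 6.51 J.
Photons incident: 6.51 / 4.130e-19 = 1.576e19, i.e. 1.576e19/6.022e23 = 2.617e-5 mol.
Fraction absorbed: 1 − 79.4/100 = 0.2060.
Photons absorbed: 0.2060 × 2.617e-5 = 5.391e-6 mol.
Φ = 1.35e-7 mol / 5.391e-6 mol photons = 0.025.

Φ = 0.025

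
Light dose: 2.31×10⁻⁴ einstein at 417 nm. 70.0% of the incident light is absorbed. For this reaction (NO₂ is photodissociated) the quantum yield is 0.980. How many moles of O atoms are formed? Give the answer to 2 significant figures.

Photons absorbed: 0.700 × 2.31×10⁻⁴ = 1.617×10⁻⁴ mol.
Product: Φ × n_abs = 0.980 × 1.617×10⁻⁴ = 1.585×10⁻⁴ mol.

1.6×10⁻⁴ mol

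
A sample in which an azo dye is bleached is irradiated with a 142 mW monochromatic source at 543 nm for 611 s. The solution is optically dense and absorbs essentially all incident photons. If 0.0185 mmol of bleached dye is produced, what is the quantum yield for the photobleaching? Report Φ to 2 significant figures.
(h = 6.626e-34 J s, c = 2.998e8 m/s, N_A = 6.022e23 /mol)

Φ = 0.047

Product: 0.0185 mmol = 1.85e-5 mol.
Photon energy at 543 nm: hc/λ = (6.626e-34)(2.998e8)/(543e-9) = 3.658e-19 J.
Energy delivered: (142 mW)(611 s) = 86.76 J.
Photons incident: 86.76 / 3.658e-19 = 2.372e20, i.e. 2.372e20/6.022e23 = 3.939e-4 mol.
Φ = 1.85e-5 mol / 3.939e-4 mol photons = 0.047.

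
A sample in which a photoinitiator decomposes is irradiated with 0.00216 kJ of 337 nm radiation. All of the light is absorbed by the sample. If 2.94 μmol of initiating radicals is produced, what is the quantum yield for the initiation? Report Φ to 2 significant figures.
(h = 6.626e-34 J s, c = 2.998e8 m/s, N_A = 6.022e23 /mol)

Φ = 0.48

Product: 2.94 μmol = 2.94e-6 mol.
Photon energy at 337 nm: hc/λ = (6.626e-34)(2.998e8)/(337e-9) = 5.895e-19 J.
Incident energy: 0.00216 kJ = 2.16 J.
Photons incident: 2.16 / 5.895e-19 = 3.664e18, i.e. 3.664e18/6.022e23 = 6.084e-6 mol.
Φ = 2.94e-6 mol / 6.084e-6 mol photons = 0.48.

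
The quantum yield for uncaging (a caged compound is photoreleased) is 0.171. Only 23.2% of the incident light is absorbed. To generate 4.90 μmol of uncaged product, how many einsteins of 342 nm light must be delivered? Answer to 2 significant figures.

1.2e-4 einstein

Product: 4.90 μmol = 4.90e-6 mol.
Photons that must be absorbed: 4.90e-6 / 0.171 = 2.865e-5 mol.
Incident photons needed: 2.865e-5 / 0.232 = 1.235e-4 mol.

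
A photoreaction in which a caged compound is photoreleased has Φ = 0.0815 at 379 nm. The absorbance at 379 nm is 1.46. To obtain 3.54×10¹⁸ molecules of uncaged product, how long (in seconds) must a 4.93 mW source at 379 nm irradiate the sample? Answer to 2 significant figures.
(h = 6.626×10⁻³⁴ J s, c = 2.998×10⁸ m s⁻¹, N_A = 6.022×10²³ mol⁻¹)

t ≈ 4800 s

Product: 3.54×10¹⁸ / 6.022×10²³ = 5.878×10⁻⁶ mol.
Photons that must be absorbed: 5.878×10⁻⁶ / 0.0815 = 7.212×10⁻⁵ mol.
Fraction absorbed: 1 − 10^(−1.46) = 0.9653.
Incident photons needed: 7.212×10⁻⁵ / 0.9653 = 7.471×10⁻⁵ mol.
Photon energy: hc/λ = 5.241×10⁻¹⁹ J; per mole, 3.156×10⁵ J mol⁻¹.
Energy required: 7.471×10⁻⁵ × 3.156×10⁵ = 23.58 J.
Time: 23.58 J / 0.00493 W = 4800 s.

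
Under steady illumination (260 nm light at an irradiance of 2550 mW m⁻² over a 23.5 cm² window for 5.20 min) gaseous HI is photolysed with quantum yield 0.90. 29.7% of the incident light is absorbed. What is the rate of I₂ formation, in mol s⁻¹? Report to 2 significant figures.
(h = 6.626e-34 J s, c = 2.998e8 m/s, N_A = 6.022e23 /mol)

Photon energy at 260 nm: hc/λ = (6.626e-34)(2.998e8)/(260e-9) = 7.640e-19 J.
Energy delivered: (2550 mW m⁻²)(23.5e-4 m²)(312 s) = 1.870 J.
Photons incident: 1.870 / 7.640e-19 = 2.448e18, i.e. 2.448e18/6.022e23 = 4.065e-6 mol.
Photons absorbed: 0.297 × 4.065e-6 = 1.207e-6 mol.
Product formed: 0.90 × 1.207e-6 = 1.086e-6 mol.
Rate: 1.086e-6 / 312 s = 3.5e-9 mol s⁻¹.

3.5e-9 mol s⁻¹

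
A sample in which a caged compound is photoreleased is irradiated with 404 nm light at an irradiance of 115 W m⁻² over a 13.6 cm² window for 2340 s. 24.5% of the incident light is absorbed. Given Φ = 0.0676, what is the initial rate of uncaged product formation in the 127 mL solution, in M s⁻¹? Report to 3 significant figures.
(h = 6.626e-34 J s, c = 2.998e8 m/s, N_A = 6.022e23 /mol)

Photon energy at 404 nm: hc/λ = (6.626e-34)(2.998e8)/(404e-9) = 4.917e-19 J.
Energy delivered: (115 W m⁻²)(13.6e-4 m²)(2340 s) = 366.0 J.
Photons incident: 366.0 / 4.917e-19 = 7.444e20, i.e. 7.444e20/6.022e23 = 0.001236 mol.
Photons absorbed: 0.245 × 0.001236 = 3.028e-4 mol.
Product formed: 0.0676 × 3.028e-4 = 2.047e-5 mol.
Rate: 2.047e-5 mol / (2340 s × 0.127 L) = 6.89e-8 M s⁻¹.

6.89e-8 M s⁻¹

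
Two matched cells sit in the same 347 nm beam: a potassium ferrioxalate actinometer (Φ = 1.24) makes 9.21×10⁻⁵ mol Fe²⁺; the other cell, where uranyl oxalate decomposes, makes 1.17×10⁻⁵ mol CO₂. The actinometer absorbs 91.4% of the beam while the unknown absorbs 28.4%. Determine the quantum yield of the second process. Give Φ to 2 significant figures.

Photons absorbed by the actinometer: 9.21×10⁻⁵ / 1.24 = 7.427×10⁻⁵ mol.
Incident flux: 7.427×10⁻⁵ / 0.914 = 8.126×10⁻⁵ einstein.
Absorbed by unknown: 0.284 × 8.126×10⁻⁵ = 2.308×10⁻⁵ mol.
Φ(unknown) = 1.17×10⁻⁵ / 2.308×10⁻⁵ = 0.51.

Φ = 0.51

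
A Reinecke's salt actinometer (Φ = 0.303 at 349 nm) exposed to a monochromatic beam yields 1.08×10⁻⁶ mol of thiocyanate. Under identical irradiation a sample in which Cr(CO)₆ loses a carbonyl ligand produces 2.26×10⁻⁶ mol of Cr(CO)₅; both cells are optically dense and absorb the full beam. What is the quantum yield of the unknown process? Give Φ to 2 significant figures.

Φ = 0.63

Photons absorbed by the actinometer: 1.08×10⁻⁶ / 0.303 = 3.564×10⁻⁶ mol.
Φ(unknown) = 2.26×10⁻⁶ / 3.564×10⁻⁶ = 0.63.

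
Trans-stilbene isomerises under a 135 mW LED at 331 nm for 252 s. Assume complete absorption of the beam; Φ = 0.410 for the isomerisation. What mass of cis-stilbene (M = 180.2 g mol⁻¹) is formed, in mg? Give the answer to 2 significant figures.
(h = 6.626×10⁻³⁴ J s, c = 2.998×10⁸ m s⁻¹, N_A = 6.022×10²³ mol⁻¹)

Photon energy at 331 nm: hc/λ = (6.626×10⁻³⁴)(2.998×10⁸)/(331×10⁻⁹) = 6.001×10⁻¹⁹ J.
Energy delivered: (135 mW)(252 s) = 34.02 J.
Photons incident: 34.02 / 6.001×10⁻¹⁹ = 5.669×10¹⁹, i.e. 5.669×10¹⁹/6.022×10²³ = 9.414×10⁻⁵ mol.
Product: Φ × n_abs = 0.410 × 9.414×10⁻⁵ = 3.860×10⁻⁵ mol.
Mass: 3.860×10⁻⁵ × 180.2 = 0.006956 g = 7.0 mg.

7.0 mg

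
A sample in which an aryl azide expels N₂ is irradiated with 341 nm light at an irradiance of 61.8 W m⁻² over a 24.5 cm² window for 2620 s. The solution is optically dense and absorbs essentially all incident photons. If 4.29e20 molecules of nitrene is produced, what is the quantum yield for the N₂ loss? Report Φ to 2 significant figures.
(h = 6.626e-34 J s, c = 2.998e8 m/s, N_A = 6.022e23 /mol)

Φ = 0.63

Product: 4.29e20 / 6.022e23 = 7.124e-4 mol.
Photon energy at 341 nm: hc/λ = (6.626e-34)(2.998e8)/(341e-9) = 5.825e-19 J.
Energy delivered: (61.8 W m⁻²)(24.5e-4 m²)(2620 s) = 396.7 J.
Photons incident: 396.7 / 5.825e-19 = 6.810e20, i.e. 6.810e20/6.022e23 = 0.001131 mol.
Φ = 7.124e-4 mol / 0.001131 mol photons = 0.63.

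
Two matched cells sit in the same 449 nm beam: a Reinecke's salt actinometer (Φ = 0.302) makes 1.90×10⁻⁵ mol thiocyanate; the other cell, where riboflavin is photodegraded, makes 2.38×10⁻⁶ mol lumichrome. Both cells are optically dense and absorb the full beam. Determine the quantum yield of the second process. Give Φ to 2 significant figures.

Φ = 0.038

Photons absorbed by the actinometer: 1.90×10⁻⁵ / 0.302 = 6.291×10⁻⁵ mol.
Φ(unknown) = 2.38×10⁻⁶ / 6.291×10⁻⁵ = 0.038.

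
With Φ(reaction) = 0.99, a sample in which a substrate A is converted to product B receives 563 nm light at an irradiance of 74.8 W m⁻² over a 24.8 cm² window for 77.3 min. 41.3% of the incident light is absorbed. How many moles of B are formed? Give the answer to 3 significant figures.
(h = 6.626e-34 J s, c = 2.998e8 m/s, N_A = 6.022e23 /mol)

0.00166 mol

Photon energy at 563 nm: hc/λ = (6.626e-34)(2.998e8)/(563e-9) = 3.528e-19 J.
Energy delivered: (74.8 W m⁻²)(24.8e-4 m²)(4638 s) = 860.4 J.
Photons incident: 860.4 / 3.528e-19 = 2.439e21, i.e. 2.439e21/6.022e23 = 0.004050 mol.
Photons absorbed: 0.413 × 0.004050 = 0.001673 mol.
Product: Φ × n_abs = 0.99 × 0.001673 = 0.001656 mol.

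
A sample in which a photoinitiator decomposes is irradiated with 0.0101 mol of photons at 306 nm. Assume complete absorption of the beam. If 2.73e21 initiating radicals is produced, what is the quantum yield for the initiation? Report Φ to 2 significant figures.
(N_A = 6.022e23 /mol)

Φ = 0.45

Product: 2.73e21 / 6.022e23 = 0.004533 mol.
Φ = 0.004533 mol / 0.0101 mol photons = 0.45.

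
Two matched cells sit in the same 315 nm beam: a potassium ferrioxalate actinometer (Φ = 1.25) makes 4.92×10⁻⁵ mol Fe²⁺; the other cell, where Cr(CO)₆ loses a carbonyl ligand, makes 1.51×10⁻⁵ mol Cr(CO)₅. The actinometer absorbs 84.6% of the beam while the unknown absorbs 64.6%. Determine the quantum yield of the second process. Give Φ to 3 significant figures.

Photons absorbed by the actinometer: 4.92×10⁻⁵ / 1.25 = 3.936×10⁻⁵ mol.
Incident flux: 3.936×10⁻⁵ / 0.846 = 4.652×10⁻⁵ einstein.
Absorbed by unknown: 0.646 × 4.652×10⁻⁵ = 3.005×10⁻⁵ mol.
Φ(unknown) = 1.51×10⁻⁵ / 3.005×10⁻⁵ = 0.502.

Φ = 0.502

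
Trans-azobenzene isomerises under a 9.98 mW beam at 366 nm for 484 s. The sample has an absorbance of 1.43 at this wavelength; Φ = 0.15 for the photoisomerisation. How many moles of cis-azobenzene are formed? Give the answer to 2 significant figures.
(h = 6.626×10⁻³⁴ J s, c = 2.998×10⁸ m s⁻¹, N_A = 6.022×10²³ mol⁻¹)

2.1×10⁻⁶ mol

Photon energy at 366 nm: hc/λ = (6.626×10⁻³⁴)(2.998×10⁸)/(366×10⁻⁹) = 5.428×10⁻¹⁹ J.
Energy delivered: (9.98 mW)(484 s) = 4.830 J.
Photons incident: 4.830 / 5.428×10⁻¹⁹ = 8.898×10¹⁸, i.e. 8.898×10¹⁸/6.022×10²³ = 1.478×10⁻⁵ mol.
Fraction absorbed: 1 − 10^(−1.43) = 0.9628.
Photons absorbed: 0.9628 × 1.478×10⁻⁵ = 1.423×10⁻⁵ mol.
Product: Φ × n_abs = 0.15 × 1.423×10⁻⁵ = 2.134×10⁻⁶ mol.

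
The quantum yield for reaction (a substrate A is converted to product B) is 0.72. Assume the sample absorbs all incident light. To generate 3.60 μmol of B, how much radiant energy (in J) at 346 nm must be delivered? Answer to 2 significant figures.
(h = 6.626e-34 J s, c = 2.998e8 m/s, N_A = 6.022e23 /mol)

Product: 3.60 μmol = 3.60e-6 mol.
Photons that must be absorbed: 3.60e-6 / 0.72 = 5.000e-6 mol.
Photon energy: hc/λ = 5.741e-19 J; per mole, 3.457e5 J mol⁻¹.
Energy required: 5.000e-6 × 3.457e5 = 1.7 J.

1.7 J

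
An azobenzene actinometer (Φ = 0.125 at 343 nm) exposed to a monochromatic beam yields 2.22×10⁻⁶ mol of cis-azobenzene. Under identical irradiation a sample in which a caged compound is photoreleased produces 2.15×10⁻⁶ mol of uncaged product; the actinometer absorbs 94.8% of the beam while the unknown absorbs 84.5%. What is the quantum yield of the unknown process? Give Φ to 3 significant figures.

Φ = 0.136

Photons absorbed by the actinometer: 2.22×10⁻⁶ / 0.125 = 1.776×10⁻⁵ mol.
Incident flux: 1.776×10⁻⁵ / 0.948 = 1.873×10⁻⁵ einstein.
Absorbed by unknown: 0.845 × 1.873×10⁻⁵ = 1.583×10⁻⁵ mol.
Φ(unknown) = 2.15×10⁻⁶ / 1.583×10⁻⁵ = 0.136.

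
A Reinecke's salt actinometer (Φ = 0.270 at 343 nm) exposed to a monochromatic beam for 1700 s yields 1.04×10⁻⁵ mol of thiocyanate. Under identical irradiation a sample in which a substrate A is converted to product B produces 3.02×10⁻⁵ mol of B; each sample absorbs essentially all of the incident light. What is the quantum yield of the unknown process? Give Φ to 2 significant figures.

Photons absorbed by the actinometer: 1.04×10⁻⁵ / 0.270 = 3.852×10⁻⁵ mol.
Φ(unknown) = 3.02×10⁻⁵ / 3.852×10⁻⁵ = 0.78.

Φ = 0.78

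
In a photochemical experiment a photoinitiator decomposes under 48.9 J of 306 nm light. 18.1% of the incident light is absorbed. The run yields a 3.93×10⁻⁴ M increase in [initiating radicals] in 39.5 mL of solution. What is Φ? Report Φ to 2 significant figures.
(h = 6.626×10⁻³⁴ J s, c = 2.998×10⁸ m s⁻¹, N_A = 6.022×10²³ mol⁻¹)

Φ = 0.69

Product: (3.93×10⁻⁴ M)(0.0395 L) = 1.552×10⁻⁵ mol.
Photon energy at 306 nm: hc/λ = (6.626×10⁻³⁴)(2.998×10⁸)/(306×10⁻⁹) = 6.492×10⁻¹⁹ J.
Photons incident: 48.9 / 6.492×10⁻¹⁹ = 7.532×10¹⁹, i.e. 7.532×10¹⁹/6.022×10²³ = 1.251×10⁻⁴ mol.
Photons absorbed: 0.181 × 1.251×10⁻⁴ = 2.264×10⁻⁵ mol.
Φ = 1.552×10⁻⁵ mol / 2.264×10⁻⁵ mol photons = 0.69.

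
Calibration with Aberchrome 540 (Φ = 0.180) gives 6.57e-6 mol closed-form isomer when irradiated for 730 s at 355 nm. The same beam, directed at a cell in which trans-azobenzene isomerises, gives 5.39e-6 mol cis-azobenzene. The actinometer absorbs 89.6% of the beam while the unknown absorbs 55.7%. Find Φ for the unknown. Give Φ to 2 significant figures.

Photons absorbed by the actinometer: 6.57e-6 / 0.180 = 3.650e-5 mol.
Incident flux: 3.650e-5 / 0.896 = 4.074e-5 einstein.
Absorbed by unknown: 0.557 × 4.074e-5 = 2.269e-5 mol.
Φ(unknown) = 5.39e-6 / 2.269e-5 = 0.24.

Φ = 0.24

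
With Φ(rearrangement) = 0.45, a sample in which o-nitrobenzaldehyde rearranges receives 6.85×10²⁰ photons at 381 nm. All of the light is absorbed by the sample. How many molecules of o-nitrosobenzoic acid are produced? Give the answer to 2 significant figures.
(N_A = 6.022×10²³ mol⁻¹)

3.1×10²⁰ molecules

Moles of photons: 6.85×10²⁰ / 6.022×10²³ = 0.001137 mol.
Product: Φ × n_abs = 0.45 × 0.001137 = 5.117×10⁻⁴ mol.
As a count: 5.117×10⁻⁴ × 6.022×10²³ = 3.1×10²⁰.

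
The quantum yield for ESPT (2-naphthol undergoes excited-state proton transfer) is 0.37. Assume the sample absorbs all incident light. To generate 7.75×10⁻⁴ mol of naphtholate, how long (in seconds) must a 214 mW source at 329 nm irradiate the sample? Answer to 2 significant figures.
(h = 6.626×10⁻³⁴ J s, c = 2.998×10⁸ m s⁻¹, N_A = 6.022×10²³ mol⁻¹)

Photons that must be absorbed: 7.75×10⁻⁴ / 0.37 = 0.002095 mol.
Photon energy: hc/λ = 6.038×10⁻¹⁹ J; per mole, 3.636×10⁵ J mol⁻¹.
Energy required: 0.002095 × 3.636×10⁵ = 761.7 J.
Time: 761.7 J / 0.214 W = 3600 s.

t ≈ 3600 s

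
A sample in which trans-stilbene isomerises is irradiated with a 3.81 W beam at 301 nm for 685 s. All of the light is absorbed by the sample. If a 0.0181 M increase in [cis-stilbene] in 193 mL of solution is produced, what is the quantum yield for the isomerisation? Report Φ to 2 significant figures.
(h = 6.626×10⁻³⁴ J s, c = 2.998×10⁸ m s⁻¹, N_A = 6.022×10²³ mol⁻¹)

Product: (0.0181 M)(0.193 L) = 0.003493 mol.
Photon energy at 301 nm: hc/λ = (6.626×10⁻³⁴)(2.998×10⁸)/(301×10⁻⁹) = 6.600×10⁻¹⁹ J.
Energy delivered: (3.81 W)(685 s) = 2610 J.
Photons incident: 2610 / 6.600×10⁻¹⁹ = 3.955×10²¹, i.e. 3.955×10²¹/6.022×10²³ = 0.006568 mol.
Φ = 0.003493 mol / 0.006568 mol photons = 0.53.

Φ = 0.53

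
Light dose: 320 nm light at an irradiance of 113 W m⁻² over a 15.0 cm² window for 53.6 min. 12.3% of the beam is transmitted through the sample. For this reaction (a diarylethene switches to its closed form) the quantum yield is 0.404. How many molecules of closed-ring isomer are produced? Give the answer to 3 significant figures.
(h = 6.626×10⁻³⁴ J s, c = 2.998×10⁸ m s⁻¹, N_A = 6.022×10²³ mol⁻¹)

3.11×10²⁰ molecules

Photon energy at 320 nm: hc/λ = (6.626×10⁻³⁴)(2.998×10⁸)/(320×10⁻⁹) = 6.208×10⁻¹⁹ J.
Energy delivered: (113 W m⁻²)(15.0×10⁻⁴ m²)(3216 s) = 545.1 J.
Photons incident: 545.1 / 6.208×10⁻¹⁹ = 8.781×10²⁰, i.e. 8.781×10²⁰/6.022×10²³ = 0.001458 mol.
Fraction absorbed: 1 − 12.3/100 = 0.8770.
Photons absorbed: 0.8770 × 0.001458 = 0.001279 mol.
Product: Φ × n_abs = 0.404 × 0.001279 = 5.167×10⁻⁴ mol.
As a count: 5.167×10⁻⁴ × 6.022×10²³ = 3.11×10²⁰.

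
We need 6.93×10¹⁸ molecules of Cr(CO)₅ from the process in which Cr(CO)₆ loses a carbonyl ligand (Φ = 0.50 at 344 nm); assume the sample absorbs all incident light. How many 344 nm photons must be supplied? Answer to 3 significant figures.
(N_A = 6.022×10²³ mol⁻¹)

1.39×10¹⁹ photons

Product: 6.93×10¹⁸ / 6.022×10²³ = 1.151×10⁻⁵ mol.
Photons that must be absorbed: 1.151×10⁻⁵ / 0.50 = 2.302×10⁻⁵ mol.
Photon count: 2.302×10⁻⁵ × 6.022×10²³ = 1.39×10¹⁹.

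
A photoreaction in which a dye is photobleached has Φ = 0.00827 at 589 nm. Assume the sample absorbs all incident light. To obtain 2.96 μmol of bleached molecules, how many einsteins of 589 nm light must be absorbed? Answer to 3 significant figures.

3.58e-4 einstein

Product: 2.96 μmol = 2.96e-6 mol.
Photons that must be absorbed: 2.96e-6 / 0.00827 = 3.579e-4 mol.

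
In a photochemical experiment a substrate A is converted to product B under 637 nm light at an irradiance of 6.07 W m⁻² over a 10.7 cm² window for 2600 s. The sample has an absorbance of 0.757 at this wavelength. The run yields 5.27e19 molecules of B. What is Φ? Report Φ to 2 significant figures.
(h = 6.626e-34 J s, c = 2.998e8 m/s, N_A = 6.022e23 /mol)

Φ = 1.2

Product: 5.27e19 / 6.022e23 = 8.751e-5 mol.
Photon energy at 637 nm: hc/λ = (6.626e-34)(2.998e8)/(637e-9) = 3.118e-19 J.
Energy delivered: (6.07 W m⁻²)(10.7e-4 m²)(2600 s) = 16.89 J.
Photons incident: 16.89 / 3.118e-19 = 5.417e19, i.e. 5.417e19/6.022e23 = 8.995e-5 mol.
Fraction absorbed: 1 − 10^(−0.757) = 0.8250.
Photons absorbed: 0.8250 × 8.995e-5 = 7.421e-5 mol.
Φ = 8.751e-5 mol / 7.421e-5 mol photons = 1.2.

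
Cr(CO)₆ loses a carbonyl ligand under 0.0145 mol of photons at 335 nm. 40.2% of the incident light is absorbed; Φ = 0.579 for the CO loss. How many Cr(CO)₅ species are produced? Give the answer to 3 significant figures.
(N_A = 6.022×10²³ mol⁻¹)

Photons absorbed: 0.402 × 0.0145 = 0.005829 mol.
Product: Φ × n_abs = 0.579 × 0.005829 = 0.003375 mol.
As a count: 0.003375 × 6.022×10²³ = 2.03×10²¹.

2.03×10²¹ species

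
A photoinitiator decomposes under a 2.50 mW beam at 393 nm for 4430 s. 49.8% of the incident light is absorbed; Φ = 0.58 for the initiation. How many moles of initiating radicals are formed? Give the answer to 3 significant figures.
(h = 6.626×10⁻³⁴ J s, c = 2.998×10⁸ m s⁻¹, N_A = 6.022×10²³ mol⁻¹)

Photon energy at 393 nm: hc/λ = (6.626×10⁻³⁴)(2.998×10⁸)/(393×10⁻⁹) = 5.055×10⁻¹⁹ J.
Energy delivered: (2.50 mW)(4430 s) = 11.08 J.
Photons incident: 11.08 / 5.055×10⁻¹⁹ = 2.192×10¹⁹, i.e. 2.192×10¹⁹/6.022×10²³ = 3.640×10⁻⁵ mol.
Photons absorbed: 0.498 × 3.640×10⁻⁵ = 1.813×10⁻⁵ mol.
Product: Φ × n_abs = 0.58 × 1.813×10⁻⁵ = 1.052×10⁻⁵ mol.

1.05×10⁻⁵ mol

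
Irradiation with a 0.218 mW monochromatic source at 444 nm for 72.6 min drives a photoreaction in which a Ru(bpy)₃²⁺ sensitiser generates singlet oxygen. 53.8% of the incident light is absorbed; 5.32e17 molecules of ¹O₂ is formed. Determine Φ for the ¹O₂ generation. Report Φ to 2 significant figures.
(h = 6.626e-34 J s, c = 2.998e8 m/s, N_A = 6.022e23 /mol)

Φ = 0.47

Product: 5.32e17 / 6.022e23 = 8.834e-7 mol.
Photon energy at 444 nm: hc/λ = (6.626e-34)(2.998e8)/(444e-9) = 4.474e-19 J.
Energy delivered: (0.218 mW)(4356 s) = 0.9496 J.
Photons incident: 0.9496 / 4.474e-19 = 2.122e18, i.e. 2.122e18/6.022e23 = 3.524e-6 mol.
Photons absorbed: 0.538 × 3.524e-6 = 1.896e-6 mol.
Φ = 8.834e-7 mol / 1.896e-6 mol photons = 0.47.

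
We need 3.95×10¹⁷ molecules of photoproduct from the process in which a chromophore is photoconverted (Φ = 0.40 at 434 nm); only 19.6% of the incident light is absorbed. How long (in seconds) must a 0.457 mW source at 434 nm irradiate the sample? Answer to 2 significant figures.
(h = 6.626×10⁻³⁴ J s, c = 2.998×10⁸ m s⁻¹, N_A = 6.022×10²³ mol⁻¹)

Product: 3.95×10¹⁷ / 6.022×10²³ = 6.559×10⁻⁷ mol.
Photons that must be absorbed: 6.559×10⁻⁷ / 0.40 = 1.640×10⁻⁶ mol.
Incident photons needed: 1.640×10⁻⁶ / 0.196 = 8.367×10⁻⁶ mol.
Photon energy: hc/λ = 4.577×10⁻¹⁹ J; per mole, 2.756×10⁵ J mol⁻¹.
Energy required: 8.367×10⁻⁶ × 2.756×10⁵ = 2.306 J.
Time: 2.306 J / 0.000457 W = 5000 s.

t ≈ 5000 s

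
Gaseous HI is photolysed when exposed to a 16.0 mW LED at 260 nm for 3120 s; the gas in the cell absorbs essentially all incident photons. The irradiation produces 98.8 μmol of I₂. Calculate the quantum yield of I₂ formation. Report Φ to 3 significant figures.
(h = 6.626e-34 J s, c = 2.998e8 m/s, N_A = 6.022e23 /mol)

Φ = 0.911

Product: 98.8 μmol = 9.88e-5 mol.
Photon energy at 260 nm: hc/λ = (6.626e-34)(2.998e8)/(260e-9) = 7.640e-19 J.
Energy delivered: (16.0 mW)(3120 s) = 49.92 J.
Photons incident: 49.92 / 7.640e-19 = 6.534e19, i.e. 6.534e19/6.022e23 = 1.085e-4 mol.
Φ = 9.88e-5 mol / 1.085e-4 mol photons = 0.911.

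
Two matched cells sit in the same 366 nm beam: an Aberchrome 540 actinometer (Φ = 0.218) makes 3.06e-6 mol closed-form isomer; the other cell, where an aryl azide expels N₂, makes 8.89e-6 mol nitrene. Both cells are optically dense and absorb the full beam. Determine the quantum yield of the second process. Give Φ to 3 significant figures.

Photons absorbed by the actinometer: 3.06e-6 / 0.218 = 1.404e-5 mol.
Φ(unknown) = 8.89e-6 / 1.404e-5 = 0.633.

Φ = 0.633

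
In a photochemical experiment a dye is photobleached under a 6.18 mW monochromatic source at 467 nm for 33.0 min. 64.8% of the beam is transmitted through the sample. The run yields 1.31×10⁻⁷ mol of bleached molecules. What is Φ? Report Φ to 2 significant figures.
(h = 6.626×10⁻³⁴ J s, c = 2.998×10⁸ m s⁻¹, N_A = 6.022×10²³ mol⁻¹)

Φ = 0.0078

Photon energy at 467 nm: hc/λ = (6.626×10⁻³⁴)(2.998×10⁸)/(467×10⁻⁹) = 4.254×10⁻¹⁹ J.
Energy delivered: (6.18 mW)(1980 s) = 12.24 J.
Photons incident: 12.24 / 4.254×10⁻¹⁹ = 2.877×10¹⁹, i.e. 2.877×10¹⁹/6.022×10²³ = 4.777×10⁻⁵ mol.
Fraction absorbed: 1 − 64.8/100 = 0.3520.
Photons absorbed: 0.3520 × 4.777×10⁻⁵ = 1.682×10⁻⁵ mol.
Φ = 1.31×10⁻⁷ mol / 1.682×10⁻⁵ mol photons = 0.0078.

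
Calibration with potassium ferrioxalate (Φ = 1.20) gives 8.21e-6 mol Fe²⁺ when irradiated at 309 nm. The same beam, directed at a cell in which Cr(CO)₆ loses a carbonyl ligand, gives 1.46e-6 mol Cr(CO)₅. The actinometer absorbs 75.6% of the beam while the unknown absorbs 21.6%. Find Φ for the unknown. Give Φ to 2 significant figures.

Φ = 0.75

Photons absorbed by the actinometer: 8.21e-6 / 1.20 = 6.842e-6 mol.
Incident flux: 6.842e-6 / 0.756 = 9.050e-6 einstein.
Absorbed by unknown: 0.216 × 9.050e-6 = 1.955e-6 mol.
Φ(unknown) = 1.46e-6 / 1.955e-6 = 0.75.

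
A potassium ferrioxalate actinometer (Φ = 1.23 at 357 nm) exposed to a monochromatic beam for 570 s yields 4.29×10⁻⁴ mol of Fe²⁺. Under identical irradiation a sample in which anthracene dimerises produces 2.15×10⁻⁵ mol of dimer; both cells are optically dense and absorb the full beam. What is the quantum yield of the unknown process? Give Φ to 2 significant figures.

Φ = 0.062

Photons absorbed by the actinometer: 4.29×10⁻⁴ / 1.23 = 3.488×10⁻⁴ mol.
Φ(unknown) = 2.15×10⁻⁵ / 3.488×10⁻⁴ = 0.062.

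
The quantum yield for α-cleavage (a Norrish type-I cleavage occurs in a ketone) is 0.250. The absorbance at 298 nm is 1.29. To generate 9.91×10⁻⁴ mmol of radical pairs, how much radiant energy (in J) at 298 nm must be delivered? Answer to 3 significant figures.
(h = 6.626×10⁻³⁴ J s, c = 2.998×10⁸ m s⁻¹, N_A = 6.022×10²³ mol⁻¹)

Product: 9.91×10⁻⁴ mmol = 9.91×10⁻⁷ mol.
Photons that must be absorbed: 9.91×10⁻⁷ / 0.250 = 3.964×10⁻⁶ mol.
Fraction absorbed: 1 − 10^(−1.29) = 0.9487.
Incident photons needed: 3.964×10⁻⁶ / 0.9487 = 4.178×10⁻⁶ mol.
Photon energy: hc/λ = 6.666×10⁻¹⁹ J; per mole, 4.014×10⁵ J mol⁻¹.
Energy required: 4.178×10⁻⁶ × 4.014×10⁵ = 1.68 J.

1.68 J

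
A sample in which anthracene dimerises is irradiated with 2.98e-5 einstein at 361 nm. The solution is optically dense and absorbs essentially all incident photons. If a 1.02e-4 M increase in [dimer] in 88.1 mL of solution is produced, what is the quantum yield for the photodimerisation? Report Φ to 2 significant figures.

Product: (1.02e-4 M)(0.0881 L) = 8.986e-6 mol.
Φ = 8.986e-6 mol / 2.98e-5 mol photons = 0.30.

Φ = 0.30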